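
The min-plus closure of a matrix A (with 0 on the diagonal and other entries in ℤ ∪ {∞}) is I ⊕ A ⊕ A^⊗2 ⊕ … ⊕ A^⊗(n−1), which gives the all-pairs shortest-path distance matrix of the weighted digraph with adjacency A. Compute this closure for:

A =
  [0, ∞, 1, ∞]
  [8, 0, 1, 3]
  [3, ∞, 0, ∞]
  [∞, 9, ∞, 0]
Closure =
  [0, ∞, 1, ∞]
  [4, 0, 1, 3]
  [3, ∞, 0, ∞]
  [13, 9, 10, 0]

This is the Floyd-Warshall all-pairs shortest-path computation. For each intermediate vertex k = 0, 1, …, 3, update dist[i][j] ← min(dist[i][j], dist[i][k] + dist[k][j]). The final matrix gives, for each (i, j), the minimum total weight of any directed path from i to j (possibly empty when i = j).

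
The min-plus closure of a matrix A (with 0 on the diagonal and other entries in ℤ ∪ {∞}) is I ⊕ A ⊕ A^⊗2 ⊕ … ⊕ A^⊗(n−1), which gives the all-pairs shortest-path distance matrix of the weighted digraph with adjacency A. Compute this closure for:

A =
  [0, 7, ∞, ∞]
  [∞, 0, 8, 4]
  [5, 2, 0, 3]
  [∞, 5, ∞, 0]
Closure =
  [0, 7, 15, 11]
  [13, 0, 8, 4]
  [5, 2, 0, 3]
  [18, 5, 13, 0]

This is the Floyd-Warshall all-pairs shortest-path computation. For each intermediate vertex k = 0, 1, …, 3, update dist[i][j] ← min(dist[i][j], dist[i][k] + dist[k][j]). The final matrix gives, for each (i, j), the minimum total weight of any directed path from i to j (possibly empty when i = j).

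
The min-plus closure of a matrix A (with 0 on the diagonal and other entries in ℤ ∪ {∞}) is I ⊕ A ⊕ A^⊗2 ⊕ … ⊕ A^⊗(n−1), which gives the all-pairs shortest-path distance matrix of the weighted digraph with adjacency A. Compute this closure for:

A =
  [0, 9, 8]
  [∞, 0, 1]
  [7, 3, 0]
Closure =
  [0, 9, 8]
  [8, 0, 1]
  [7, 3, 0]

This is the Floyd-Warshall all-pairs shortest-path computation. For each intermediate vertex k = 0, 1, …, 2, update dist[i][j] ← min(dist[i][j], dist[i][k] + dist[k][j]). The final matrix gives, for each (i, j), the minimum total weight of any directed path from i to j (possibly empty when i = j).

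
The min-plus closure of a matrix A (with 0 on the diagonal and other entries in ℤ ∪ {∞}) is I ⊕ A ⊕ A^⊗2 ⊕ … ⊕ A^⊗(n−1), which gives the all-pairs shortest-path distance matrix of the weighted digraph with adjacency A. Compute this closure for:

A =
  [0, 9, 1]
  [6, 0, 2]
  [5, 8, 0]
Closure =
  [0, 9, 1]
  [6, 0, 2]
  [5, 8, 0]

This is the Floyd-Warshall all-pairs shortest-path computation. For each intermediate vertex k = 0, 1, …, 2, update dist[i][j] ← min(dist[i][j], dist[i][k] + dist[k][j]). The final matrix gives, for each (i, j), the minimum total weight of any directed path from i to j (possibly empty when i = j).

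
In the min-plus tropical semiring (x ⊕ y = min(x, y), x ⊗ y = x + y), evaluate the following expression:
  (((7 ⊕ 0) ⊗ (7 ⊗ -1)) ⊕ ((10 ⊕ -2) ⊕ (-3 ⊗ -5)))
(((7 ⊕ 0) ⊗ (7 ⊗ -1)) ⊕ ((10 ⊕ -2) ⊕ (-3 ⊗ -5))) = -8

Expand innermost to outermost. Recall ⊕ takes the minimum of its arguments and ⊗ takes their sum. Working out the expression (((7 ⊕ 0) ⊗ (7 ⊗ -1)) ⊕ ((10 ⊕ -2) ⊕ (-3 ⊗ -5))) gives -8.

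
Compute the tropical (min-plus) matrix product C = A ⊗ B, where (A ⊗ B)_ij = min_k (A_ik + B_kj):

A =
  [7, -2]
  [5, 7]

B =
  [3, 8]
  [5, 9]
A ⊗ B =
  [3, 7]
  [8, 13]

Apply the min-plus product entry-by-entry:
  C[0][0] = min over k of (A[0][0] + B[0][0] = 7 + 3 = 10, A[0][1] + B[1][0] = -2 + 5 = 3) = 3 (attained at k = 1)
  C[0][1] = min over k of (A[0][0] + B[0][1] = 7 + 8 = 15, A[0][1] + B[1][1] = -2 + 9 = 7) = 7 (attained at k = 1)
  C[1][0] = min over k of (A[1][0] + B[0][0] = 5 + 3 = 8, A[1][1] + B[1][0] = 7 + 5 = 12) = 8 (attained at k = 0)
  C[1][1] = min over k of (A[1][0] + B[0][1] = 5 + 8 = 13, A[1][1] + B[1][1] = 7 + 9 = 16) = 13 (attained at k = 0)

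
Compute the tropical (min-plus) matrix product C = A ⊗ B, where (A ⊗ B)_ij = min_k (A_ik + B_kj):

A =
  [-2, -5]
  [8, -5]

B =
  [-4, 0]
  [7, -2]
A ⊗ B =
  [-6, -7]
  [2, -7]

Apply the min-plus product entry-by-entry:
  C[0][0] = min over k of (A[0][0] + B[0][0] = -2 + -4 = -6, A[0][1] + B[1][0] = -5 + 7 = 2) = -6 (attained at k = 0)
  C[0][1] = min over k of (A[0][0] + B[0][1] = -2 + 0 = -2, A[0][1] + B[1][1] = -5 + -2 = -7) = -7 (attained at k = 1)
  C[1][0] = min over k of (A[1][0] + B[0][0] = 8 + -4 = 4, A[1][1] + B[1][0] = -5 + 7 = 2) = 2 (attained at k = 1)
  C[1][1] = min over k of (A[1][0] + B[0][1] = 8 + 0 = 8, A[1][1] + B[1][1] = -5 + -2 = -7) = -7 (attained at k = 1)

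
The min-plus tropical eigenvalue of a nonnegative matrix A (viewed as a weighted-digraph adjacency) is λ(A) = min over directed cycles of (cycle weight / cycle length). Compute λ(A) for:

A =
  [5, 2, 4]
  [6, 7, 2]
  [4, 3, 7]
λ(A) = 5/2

Enumerate directed cycles and compute their means (weight / length). Sample:
  cycle 0 → 0: weight = 5, length = 1, mean = 5/1 ≈ 5.000
  cycle 1 → 1: weight = 7, length = 1, mean = 7/1 ≈ 7.000
  cycle 2 → 2: weight = 7, length = 1, mean = 7/1 ≈ 7.000
  cycle 0 → 1 → 0: weight = 8, length = 2, mean = 8/2 ≈ 4.000
  cycle 0 → 2 → 0: weight = 8, length = 2, mean = 8/2 ≈ 4.000
  cycle 1 → 0 → 1: weight = 8, length = 2, mean = 8/2 ≈ 4.000
Minimum mean = 2.500, attained e.g. along the cycle 1 → 2 → 1 with weight 5 and length 2. So λ(A) = 5/2 = 5/2.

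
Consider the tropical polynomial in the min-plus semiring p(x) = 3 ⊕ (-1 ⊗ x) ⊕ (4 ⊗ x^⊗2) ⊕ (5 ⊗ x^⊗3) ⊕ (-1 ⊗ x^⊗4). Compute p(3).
p(3) = 2

A tropical monomial a ⊗ x^⊗i evaluates to a + i · x. Evaluating each term at x = 3:
  Term 0 contributes 3 + 0 · 3 = 3
  Term 1 contributes -1 + 1 · 3 = 2
  Term 2 contributes 4 + 2 · 3 = 10
  Term 3 contributes 5 + 3 · 3 = 14
  Term 4 contributes -1 + 4 · 3 = 11
p(3) = ⊕ of these = min[3, 2, 10, 14, 11] = 2.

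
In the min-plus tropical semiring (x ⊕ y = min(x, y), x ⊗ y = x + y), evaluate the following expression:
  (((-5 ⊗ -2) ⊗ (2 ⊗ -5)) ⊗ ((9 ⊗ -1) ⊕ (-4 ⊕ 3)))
(((-5 ⊗ -2) ⊗ (2 ⊗ -5)) ⊗ ((9 ⊗ -1) ⊕ (-4 ⊕ 3))) = -14

Expand innermost to outermost. Recall ⊕ takes the minimum of its arguments and ⊗ takes their sum. Working out the expression (((-5 ⊗ -2) ⊗ (2 ⊗ -5)) ⊗ ((9 ⊗ -1) ⊕ (-4 ⊕ 3))) gives -14.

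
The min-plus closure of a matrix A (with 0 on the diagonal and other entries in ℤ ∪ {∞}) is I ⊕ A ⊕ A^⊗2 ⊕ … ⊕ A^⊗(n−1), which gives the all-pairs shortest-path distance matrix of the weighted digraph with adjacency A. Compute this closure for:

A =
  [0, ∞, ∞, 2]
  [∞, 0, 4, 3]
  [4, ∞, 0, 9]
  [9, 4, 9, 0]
Closure =
  [0, 6, 10, 2]
  [8, 0, 4, 3]
  [4, 10, 0, 6]
  [9, 4, 8, 0]

This is the Floyd-Warshall all-pairs shortest-path computation. For each intermediate vertex k = 0, 1, …, 3, update dist[i][j] ← min(dist[i][j], dist[i][k] + dist[k][j]). The final matrix gives, for each (i, j), the minimum total weight of any directed path from i to j (possibly empty when i = j).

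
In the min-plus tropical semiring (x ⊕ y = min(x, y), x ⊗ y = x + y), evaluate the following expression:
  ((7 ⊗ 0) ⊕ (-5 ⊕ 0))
((7 ⊗ 0) ⊕ (-5 ⊕ 0)) = -5

Expand innermost to outermost. Recall ⊕ takes the minimum of its arguments and ⊗ takes their sum. Working out the expression ((7 ⊗ 0) ⊕ (-5 ⊕ 0)) gives -5.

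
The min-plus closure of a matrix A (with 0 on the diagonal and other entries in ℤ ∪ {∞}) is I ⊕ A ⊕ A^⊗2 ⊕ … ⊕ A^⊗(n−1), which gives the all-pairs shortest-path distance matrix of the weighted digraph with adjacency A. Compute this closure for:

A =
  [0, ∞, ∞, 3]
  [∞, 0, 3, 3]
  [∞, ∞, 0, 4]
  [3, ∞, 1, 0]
Closure =
  [0, ∞, 4, 3]
  [6, 0, 3, 3]
  [7, ∞, 0, 4]
  [3, ∞, 1, 0]

This is the Floyd-Warshall all-pairs shortest-path computation. For each intermediate vertex k = 0, 1, …, 3, update dist[i][j] ← min(dist[i][j], dist[i][k] + dist[k][j]). The final matrix gives, for each (i, j), the minimum total weight of any directed path from i to j (possibly empty when i = j).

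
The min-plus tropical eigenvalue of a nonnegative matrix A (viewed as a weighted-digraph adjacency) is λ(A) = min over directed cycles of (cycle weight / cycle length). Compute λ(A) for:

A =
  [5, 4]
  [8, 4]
λ(A) = 4

Enumerate directed cycles and compute their means (weight / length). Sample:
  cycle 0 → 0: weight = 5, length = 1, mean = 5/1 ≈ 5.000
  cycle 1 → 1: weight = 4, length = 1, mean = 4/1 ≈ 4.000
  cycle 0 → 1 → 0: weight = 12, length = 2, mean = 12/2 ≈ 6.000
  cycle 1 → 0 → 1: weight = 12, length = 2, mean = 12/2 ≈ 6.000
Minimum mean = 4.000, attained e.g. along the cycle 1 → 1 with weight 4 and length 1. So λ(A) = 4/1 = 4.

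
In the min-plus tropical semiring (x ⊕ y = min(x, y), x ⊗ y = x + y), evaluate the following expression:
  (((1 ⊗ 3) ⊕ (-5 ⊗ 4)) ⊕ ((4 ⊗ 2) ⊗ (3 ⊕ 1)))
(((1 ⊗ 3) ⊕ (-5 ⊗ 4)) ⊕ ((4 ⊗ 2) ⊗ (3 ⊕ 1))) = -1

Expand innermost to outermost. Recall ⊕ takes the minimum of its arguments and ⊗ takes their sum. Working out the expression (((1 ⊗ 3) ⊕ (-5 ⊗ 4)) ⊕ ((4 ⊗ 2) ⊗ (3 ⊕ 1))) gives -1.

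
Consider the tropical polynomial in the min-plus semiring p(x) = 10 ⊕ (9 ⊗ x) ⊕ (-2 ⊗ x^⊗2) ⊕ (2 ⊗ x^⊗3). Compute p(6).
p(6) = 10

A tropical monomial a ⊗ x^⊗i evaluates to a + i · x. Evaluating each term at x = 6:
  Term 0 contributes 10 + 0 · 6 = 10
  Term 1 contributes 9 + 1 · 6 = 15
  Term 2 contributes -2 + 2 · 6 = 10
  Term 3 contributes 2 + 3 · 6 = 20
p(6) = ⊕ of these = min[10, 15, 10, 20] = 10.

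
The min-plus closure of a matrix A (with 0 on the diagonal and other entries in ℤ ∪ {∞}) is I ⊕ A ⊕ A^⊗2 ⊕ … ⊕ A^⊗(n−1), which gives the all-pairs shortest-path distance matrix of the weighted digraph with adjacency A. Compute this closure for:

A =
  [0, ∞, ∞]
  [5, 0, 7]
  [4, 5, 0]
Closure =
  [0, ∞, ∞]
  [5, 0, 7]
  [4, 5, 0]

This is the Floyd-Warshall all-pairs shortest-path computation. For each intermediate vertex k = 0, 1, …, 2, update dist[i][j] ← min(dist[i][j], dist[i][k] + dist[k][j]). The final matrix gives, for each (i, j), the minimum total weight of any directed path from i to j (possibly empty when i = j).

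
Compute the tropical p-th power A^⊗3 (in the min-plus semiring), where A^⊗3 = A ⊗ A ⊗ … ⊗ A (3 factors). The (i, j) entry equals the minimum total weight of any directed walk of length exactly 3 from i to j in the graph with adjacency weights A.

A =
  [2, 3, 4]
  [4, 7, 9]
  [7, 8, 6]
A^⊗3 =
  [6, 7, 8]
  [8, 9, 10]
  [11, 12, 13]

Each entry (A^⊗3)_ij equals the minimum over all length-3 walks i = v_0 → v_1 → … → v_3 = j of Σ_t A[v_t][v_{t+1}]. For example, for (i, j) = (0, 2) we minimise over 9 possible intermediate vertex sequences; the minimum is 8, attained along the walk 0 → 0 → 0 → 2.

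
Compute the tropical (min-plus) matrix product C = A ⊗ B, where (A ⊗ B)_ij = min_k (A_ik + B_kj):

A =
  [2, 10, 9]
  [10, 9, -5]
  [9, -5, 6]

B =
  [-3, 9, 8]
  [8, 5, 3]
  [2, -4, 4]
A ⊗ B =
  [-1, 5, 10]
  [-3, -9, -1]
  [3, 0, -2]

Apply the min-plus product entry-by-entry:
  C[0][0] = min over k of (A[0][0] + B[0][0] = 2 + -3 = -1, A[0][1] + B[1][0] = 10 + 8 = 18, A[0][2] + B[2][0] = 9 + 2 = 11) = -1 (attained at k = 0)
  C[0][1] = min over k of (A[0][0] + B[0][1] = 2 + 9 = 11, A[0][1] + B[1][1] = 10 + 5 = 15, A[0][2] + B[2][1] = 9 + -4 = 5) = 5 (attained at k = 2)
  C[0][2] = min over k of (A[0][0] + B[0][2] = 2 + 8 = 10, A[0][1] + B[1][2] = 10 + 3 = 13, A[0][2] + B[2][2] = 9 + 4 = 13) = 10 (attained at k = 0)
  C[1][0] = min over k of (A[1][0] + B[0][0] = 10 + -3 = 7, A[1][1] + B[1][0] = 9 + 8 = 17, A[1][2] + B[2][0] = -5 + 2 = -3) = -3 (attained at k = 2)
  C[1][1] = min over k of (A[1][0] + B[0][1] = 10 + 9 = 19, A[1][1] + B[1][1] = 9 + 5 = 14, A[1][2] + B[2][1] = -5 + -4 = -9) = -9 (attained at k = 2)
  C[1][2] = min over k of (A[1][0] + B[0][2] = 10 + 8 = 18, A[1][1] + B[1][2] = 9 + 3 = 12, A[1][2] + B[2][2] = -5 + 4 = -1) = -1 (attained at k = 2)
  C[2][0] = min over k of (A[2][0] + B[0][0] = 9 + -3 = 6, A[2][1] + B[1][0] = -5 + 8 = 3, A[2][2] + B[2][0] = 6 + 2 = 8) = 3 (attained at k = 1)
  C[2][1] = min over k of (A[2][0] + B[0][1] = 9 + 9 = 18, A[2][1] + B[1][1] = -5 + 5 = 0, A[2][2] + B[2][1] = 6 + -4 = 2) = 0 (attained at k = 1)
  C[2][2] = min over k of (A[2][0] + B[0][2] = 9 + 8 = 17, A[2][1] + B[1][2] = -5 + 3 = -2, A[2][2] + B[2][2] = 6 + 4 = 10) = -2 (attained at k = 1)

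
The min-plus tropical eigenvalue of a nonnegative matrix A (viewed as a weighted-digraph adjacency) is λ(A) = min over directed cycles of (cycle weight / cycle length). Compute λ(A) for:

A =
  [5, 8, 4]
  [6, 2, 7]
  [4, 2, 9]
λ(A) = 2

Enumerate directed cycles and compute their means (weight / length). Sample:
  cycle 0 → 0: weight = 5, length = 1, mean = 5/1 ≈ 5.000
  cycle 1 → 1: weight = 2, length = 1, mean = 2/1 ≈ 2.000
  cycle 2 → 2: weight = 9, length = 1, mean = 9/1 ≈ 9.000
  cycle 0 → 1 → 0: weight = 14, length = 2, mean = 14/2 ≈ 7.000
  cycle 0 → 2 → 0: weight = 8, length = 2, mean = 8/2 ≈ 4.000
  cycle 1 → 0 → 1: weight = 14, length = 2, mean = 14/2 ≈ 7.000
Minimum mean = 2.000, attained e.g. along the cycle 1 → 1 with weight 2 and length 1. So λ(A) = 2/1 = 2.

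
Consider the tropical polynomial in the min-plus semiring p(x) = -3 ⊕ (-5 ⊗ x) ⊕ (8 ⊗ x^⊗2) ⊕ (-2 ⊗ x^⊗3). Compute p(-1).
p(-1) = -6

A tropical monomial a ⊗ x^⊗i evaluates to a + i · x. Evaluating each term at x = -1:
  Term 0 contributes -3 + 0 · -1 = -3
  Term 1 contributes -5 + 1 · -1 = -6
  Term 2 contributes 8 + 2 · -1 = 6
  Term 3 contributes -2 + 3 · -1 = -5
p(-1) = ⊕ of these = min[-3, -6, 6, -5] = -6.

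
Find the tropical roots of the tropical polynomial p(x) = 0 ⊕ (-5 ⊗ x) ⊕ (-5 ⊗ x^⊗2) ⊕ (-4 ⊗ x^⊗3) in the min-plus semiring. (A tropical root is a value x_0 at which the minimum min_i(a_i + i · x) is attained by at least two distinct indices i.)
Roots: {-1, 0, 5}

Each tropical root is a break point of the lower envelope of the lines y = a_i + i · x (there are 4 lines, with slopes 0, 1, ..., 3). Only the lines that attain the minimum somewhere contribute to roots; other lines are dominated. Here the surviving (envelope) indices are i = 3, i = 2, i = 1, i = 0.
Intersections between consecutive envelope lines give the roots: for adjacent envelope indices i < j the intersection is x = (a_i − a_j) / (j − i). Reading off the sorted break points: {-1, 0, 5}.
Verification: at each break x_0, at least two indices attain the minimum of min_i(a_i + i · x_0).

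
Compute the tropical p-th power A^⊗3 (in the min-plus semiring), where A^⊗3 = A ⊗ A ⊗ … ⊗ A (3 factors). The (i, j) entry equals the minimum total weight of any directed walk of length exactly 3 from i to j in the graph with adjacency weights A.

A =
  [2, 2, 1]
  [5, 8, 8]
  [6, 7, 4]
A^⊗3 =
  [6, 6, 5]
  [9, 9, 8]
  [10, 10, 9]

Each entry (A^⊗3)_ij equals the minimum over all length-3 walks i = v_0 → v_1 → … → v_3 = j of Σ_t A[v_t][v_{t+1}]. For example, for (i, j) = (0, 2) we minimise over 9 possible intermediate vertex sequences; the minimum is 5, attained along the walk 0 → 0 → 0 → 2.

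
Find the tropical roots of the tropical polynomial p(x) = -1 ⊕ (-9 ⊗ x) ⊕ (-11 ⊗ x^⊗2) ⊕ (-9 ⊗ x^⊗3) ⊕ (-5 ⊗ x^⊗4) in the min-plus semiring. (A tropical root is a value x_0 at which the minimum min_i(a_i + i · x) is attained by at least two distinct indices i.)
Roots: {-4, -2, 2, 8}

Each tropical root is a break point of the lower envelope of the lines y = a_i + i · x (there are 5 lines, with slopes 0, 1, ..., 4). Only the lines that attain the minimum somewhere contribute to roots; other lines are dominated. Here the surviving (envelope) indices are i = 4, i = 3, i = 2, i = 1, i = 0.
Intersections between consecutive envelope lines give the roots: for adjacent envelope indices i < j the intersection is x = (a_i − a_j) / (j − i). Reading off the sorted break points: {-4, -2, 2, 8}.
Verification: at each break x_0, at least two indices attain the minimum of min_i(a_i + i · x_0).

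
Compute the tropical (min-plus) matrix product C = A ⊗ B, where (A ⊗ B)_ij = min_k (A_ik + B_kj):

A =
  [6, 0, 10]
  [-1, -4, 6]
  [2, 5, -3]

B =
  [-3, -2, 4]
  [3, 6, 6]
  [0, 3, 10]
A ⊗ B =
  [3, 4, 6]
  [-4, -3, 2]
  [-3, 0, 6]

Apply the min-plus product entry-by-entry:
  C[0][0] = min over k of (A[0][0] + B[0][0] = 6 + -3 = 3, A[0][1] + B[1][0] = 0 + 3 = 3, A[0][2] + B[2][0] = 10 + 0 = 10) = 3 (attained at k = 0)
  C[0][1] = min over k of (A[0][0] + B[0][1] = 6 + -2 = 4, A[0][1] + B[1][1] = 0 + 6 = 6, A[0][2] + B[2][1] = 10 + 3 = 13) = 4 (attained at k = 0)
  C[0][2] = min over k of (A[0][0] + B[0][2] = 6 + 4 = 10, A[0][1] + B[1][2] = 0 + 6 = 6, A[0][2] + B[2][2] = 10 + 10 = 20) = 6 (attained at k = 1)
  C[1][0] = min over k of (A[1][0] + B[0][0] = -1 + -3 = -4, A[1][1] + B[1][0] = -4 + 3 = -1, A[1][2] + B[2][0] = 6 + 0 = 6) = -4 (attained at k = 0)
  C[1][1] = min over k of (A[1][0] + B[0][1] = -1 + -2 = -3, A[1][1] + B[1][1] = -4 + 6 = 2, A[1][2] + B[2][1] = 6 + 3 = 9) = -3 (attained at k = 0)
  C[1][2] = min over k of (A[1][0] + B[0][2] = -1 + 4 = 3, A[1][1] + B[1][2] = -4 + 6 = 2, A[1][2] + B[2][2] = 6 + 10 = 16) = 2 (attained at k = 1)
  C[2][0] = min over k of (A[2][0] + B[0][0] = 2 + -3 = -1, A[2][1] + B[1][0] = 5 + 3 = 8, A[2][2] + B[2][0] = -3 + 0 = -3) = -3 (attained at k = 2)
  C[2][1] = min over k of (A[2][0] + B[0][1] = 2 + -2 = 0, A[2][1] + B[1][1] = 5 + 6 = 11, A[2][2] + B[2][1] = -3 + 3 = 0) = 0 (attained at k = 0)
  C[2][2] = min over k of (A[2][0] + B[0][2] = 2 + 4 = 6, A[2][1] + B[1][2] = 5 + 6 = 11, A[2][2] + B[2][2] = -3 + 10 = 7) = 6 (attained at k = 0)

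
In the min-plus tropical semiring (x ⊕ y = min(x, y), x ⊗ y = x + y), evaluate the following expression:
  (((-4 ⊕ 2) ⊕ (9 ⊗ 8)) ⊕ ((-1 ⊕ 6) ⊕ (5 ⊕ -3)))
(((-4 ⊕ 2) ⊕ (9 ⊗ 8)) ⊕ ((-1 ⊕ 6) ⊕ (5 ⊕ -3))) = -4

Expand innermost to outermost. Recall ⊕ takes the minimum of its arguments and ⊗ takes their sum. Working out the expression (((-4 ⊕ 2) ⊕ (9 ⊗ 8)) ⊕ ((-1 ⊕ 6) ⊕ (5 ⊕ -3))) gives -4.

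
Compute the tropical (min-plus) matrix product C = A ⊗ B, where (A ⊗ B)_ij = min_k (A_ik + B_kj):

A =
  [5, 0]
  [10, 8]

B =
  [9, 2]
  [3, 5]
A ⊗ B =
  [3, 5]
  [11, 12]

Apply the min-plus product entry-by-entry:
  C[0][0] = min over k of (A[0][0] + B[0][0] = 5 + 9 = 14, A[0][1] + B[1][0] = 0 + 3 = 3) = 3 (attained at k = 1)
  C[0][1] = min over k of (A[0][0] + B[0][1] = 5 + 2 = 7, A[0][1] + B[1][1] = 0 + 5 = 5) = 5 (attained at k = 1)
  C[1][0] = min over k of (A[1][0] + B[0][0] = 10 + 9 = 19, A[1][1] + B[1][0] = 8 + 3 = 11) = 11 (attained at k = 1)
  C[1][1] = min over k of (A[1][0] + B[0][1] = 10 + 2 = 12, A[1][1] + B[1][1] = 8 + 5 = 13) = 12 (attained at k = 0)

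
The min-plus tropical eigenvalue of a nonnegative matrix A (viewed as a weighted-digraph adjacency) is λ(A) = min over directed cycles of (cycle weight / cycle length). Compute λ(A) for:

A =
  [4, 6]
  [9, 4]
λ(A) = 4

Enumerate directed cycles and compute their means (weight / length). Sample:
  cycle 0 → 0: weight = 4, length = 1, mean = 4/1 ≈ 4.000
  cycle 1 → 1: weight = 4, length = 1, mean = 4/1 ≈ 4.000
  cycle 0 → 1 → 0: weight = 15, length = 2, mean = 15/2 ≈ 7.500
  cycle 1 → 0 → 1: weight = 15, length = 2, mean = 15/2 ≈ 7.500
Minimum mean = 4.000, attained e.g. along the cycle 0 → 0 with weight 4 and length 1. So λ(A) = 4/1 = 4.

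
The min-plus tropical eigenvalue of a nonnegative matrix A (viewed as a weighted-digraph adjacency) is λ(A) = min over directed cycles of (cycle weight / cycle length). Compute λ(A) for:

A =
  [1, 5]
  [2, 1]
λ(A) = 1

Enumerate directed cycles and compute their means (weight / length). Sample:
  cycle 0 → 0: weight = 1, length = 1, mean = 1/1 ≈ 1.000
  cycle 1 → 1: weight = 1, length = 1, mean = 1/1 ≈ 1.000
  cycle 0 → 1 → 0: weight = 7, length = 2, mean = 7/2 ≈ 3.500
  cycle 1 → 0 → 1: weight = 7, length = 2, mean = 7/2 ≈ 3.500
Minimum mean = 1.000, attained e.g. along the cycle 0 → 0 with weight 1 and length 1. So λ(A) = 1/1 = 1.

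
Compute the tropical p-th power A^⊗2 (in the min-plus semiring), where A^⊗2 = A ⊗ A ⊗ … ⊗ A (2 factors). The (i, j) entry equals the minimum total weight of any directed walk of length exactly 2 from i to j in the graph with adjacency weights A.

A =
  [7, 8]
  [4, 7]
A^⊗2 =
  [12, 15]
  [11, 12]

Each entry (A^⊗2)_ij equals the minimum over all length-2 walks i = v_0 → v_1 → … → v_2 = j of Σ_t A[v_t][v_{t+1}]. For example, for (i, j) = (0, 1) we minimise over 2 possible intermediate vertex sequences; the minimum is 15, attained along the walk 0 → 0 → 1.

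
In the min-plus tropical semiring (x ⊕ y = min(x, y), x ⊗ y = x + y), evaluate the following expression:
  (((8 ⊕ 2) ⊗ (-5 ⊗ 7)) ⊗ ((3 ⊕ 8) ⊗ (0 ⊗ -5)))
(((8 ⊕ 2) ⊗ (-5 ⊗ 7)) ⊗ ((3 ⊕ 8) ⊗ (0 ⊗ -5))) = 2

Expand innermost to outermost. Recall ⊕ takes the minimum of its arguments and ⊗ takes their sum. Working out the expression (((8 ⊕ 2) ⊗ (-5 ⊗ 7)) ⊗ ((3 ⊕ 8) ⊗ (0 ⊗ -5))) gives 2.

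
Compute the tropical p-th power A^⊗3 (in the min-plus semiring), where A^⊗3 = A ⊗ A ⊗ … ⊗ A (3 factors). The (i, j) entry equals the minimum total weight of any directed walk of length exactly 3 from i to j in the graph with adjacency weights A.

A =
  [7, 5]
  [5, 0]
A^⊗3 =
  [10, 5]
  [5, 0]

Each entry (A^⊗3)_ij equals the minimum over all length-3 walks i = v_0 → v_1 → … → v_3 = j of Σ_t A[v_t][v_{t+1}]. For example, for (i, j) = (0, 1) we minimise over 4 possible intermediate vertex sequences; the minimum is 5, attained along the walk 0 → 1 → 1 → 1.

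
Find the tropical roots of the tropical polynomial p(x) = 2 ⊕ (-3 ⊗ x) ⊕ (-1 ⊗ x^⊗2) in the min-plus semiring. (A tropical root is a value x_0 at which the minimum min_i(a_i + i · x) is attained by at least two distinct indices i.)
Roots: {-2, 5}

Each tropical root is a break point of the lower envelope of the lines y = a_i + i · x (there are 3 lines, with slopes 0, 1, ..., 2). Only the lines that attain the minimum somewhere contribute to roots; other lines are dominated. Here the surviving (envelope) indices are i = 2, i = 1, i = 0.
Intersections between consecutive envelope lines give the roots: for adjacent envelope indices i < j the intersection is x = (a_i − a_j) / (j − i). Reading off the sorted break points: {-2, 5}.
Verification: at each break x_0, at least two indices attain the minimum of min_i(a_i + i · x_0).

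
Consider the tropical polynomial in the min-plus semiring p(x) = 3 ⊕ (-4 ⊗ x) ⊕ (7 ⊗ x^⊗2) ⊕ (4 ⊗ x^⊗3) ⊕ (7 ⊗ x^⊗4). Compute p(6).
p(6) = 2

A tropical monomial a ⊗ x^⊗i evaluates to a + i · x. Evaluating each term at x = 6:
  Term 0 contributes 3 + 0 · 6 = 3
  Term 1 contributes -4 + 1 · 6 = 2
  Term 2 contributes 7 + 2 · 6 = 19
  Term 3 contributes 4 + 3 · 6 = 22
  Term 4 contributes 7 + 4 · 6 = 31
p(6) = ⊕ of these = min[3, 2, 19, 22, 31] = 2.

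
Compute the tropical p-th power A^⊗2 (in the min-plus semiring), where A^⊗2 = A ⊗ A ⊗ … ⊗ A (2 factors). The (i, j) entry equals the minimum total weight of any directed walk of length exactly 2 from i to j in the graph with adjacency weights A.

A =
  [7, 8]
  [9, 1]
A^⊗2 =
  [14, 9]
  [10, 2]

Each entry (A^⊗2)_ij equals the minimum over all length-2 walks i = v_0 → v_1 → … → v_2 = j of Σ_t A[v_t][v_{t+1}]. For example, for (i, j) = (0, 1) we minimise over 2 possible intermediate vertex sequences; the minimum is 9, attained along the walk 0 → 1 → 1.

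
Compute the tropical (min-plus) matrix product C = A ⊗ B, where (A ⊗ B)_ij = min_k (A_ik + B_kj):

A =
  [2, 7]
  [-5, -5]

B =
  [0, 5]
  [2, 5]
A ⊗ B =
  [2, 7]
  [-5, 0]

Apply the min-plus product entry-by-entry:
  C[0][0] = min over k of (A[0][0] + B[0][0] = 2 + 0 = 2, A[0][1] + B[1][0] = 7 + 2 = 9) = 2 (attained at k = 0)
  C[0][1] = min over k of (A[0][0] + B[0][1] = 2 + 5 = 7, A[0][1] + B[1][1] = 7 + 5 = 12) = 7 (attained at k = 0)
  C[1][0] = min over k of (A[1][0] + B[0][0] = -5 + 0 = -5, A[1][1] + B[1][0] = -5 + 2 = -3) = -5 (attained at k = 0)
  C[1][1] = min over k of (A[1][0] + B[0][1] = -5 + 5 = 0, A[1][1] + B[1][1] = -5 + 5 = 0) = 0 (attained at k = 0)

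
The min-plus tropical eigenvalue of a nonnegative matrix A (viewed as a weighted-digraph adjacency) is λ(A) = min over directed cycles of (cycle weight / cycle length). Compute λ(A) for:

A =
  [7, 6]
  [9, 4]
λ(A) = 4

Enumerate directed cycles and compute their means (weight / length). Sample:
  cycle 0 → 0: weight = 7, length = 1, mean = 7/1 ≈ 7.000
  cycle 1 → 1: weight = 4, length = 1, mean = 4/1 ≈ 4.000
  cycle 0 → 1 → 0: weight = 15, length = 2, mean = 15/2 ≈ 7.500
  cycle 1 → 0 → 1: weight = 15, length = 2, mean = 15/2 ≈ 7.500
Minimum mean = 4.000, attained e.g. along the cycle 1 → 1 with weight 4 and length 1. So λ(A) = 4/1 = 4.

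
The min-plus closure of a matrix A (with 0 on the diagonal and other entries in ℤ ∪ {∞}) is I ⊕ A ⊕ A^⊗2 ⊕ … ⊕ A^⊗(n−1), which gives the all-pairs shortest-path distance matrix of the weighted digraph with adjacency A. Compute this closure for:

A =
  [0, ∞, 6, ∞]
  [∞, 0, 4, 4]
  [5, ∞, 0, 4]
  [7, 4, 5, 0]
Closure =
  [0, 14, 6, 10]
  [9, 0, 4, 4]
  [5, 8, 0, 4]
  [7, 4, 5, 0]

This is the Floyd-Warshall all-pairs shortest-path computation. For each intermediate vertex k = 0, 1, …, 3, update dist[i][j] ← min(dist[i][j], dist[i][k] + dist[k][j]). The final matrix gives, for each (i, j), the minimum total weight of any directed path from i to j (possibly empty when i = j).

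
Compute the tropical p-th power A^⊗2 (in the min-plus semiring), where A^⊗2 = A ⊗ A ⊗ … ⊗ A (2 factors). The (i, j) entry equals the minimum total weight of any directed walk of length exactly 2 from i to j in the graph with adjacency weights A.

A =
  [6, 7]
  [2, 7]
A^⊗2 =
  [9, 13]
  [8, 9]

Each entry (A^⊗2)_ij equals the minimum over all length-2 walks i = v_0 → v_1 → … → v_2 = j of Σ_t A[v_t][v_{t+1}]. For example, for (i, j) = (0, 1) we minimise over 2 possible intermediate vertex sequences; the minimum is 13, attained along the walk 0 → 0 → 1.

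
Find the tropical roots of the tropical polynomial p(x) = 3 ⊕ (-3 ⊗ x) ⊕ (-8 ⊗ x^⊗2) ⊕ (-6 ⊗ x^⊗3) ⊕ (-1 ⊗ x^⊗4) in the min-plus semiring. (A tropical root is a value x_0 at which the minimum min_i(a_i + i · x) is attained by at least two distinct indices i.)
Roots: {-5, -2, 5, 6}

Each tropical root is a break point of the lower envelope of the lines y = a_i + i · x (there are 5 lines, with slopes 0, 1, ..., 4). Only the lines that attain the minimum somewhere contribute to roots; other lines are dominated. Here the surviving (envelope) indices are i = 4, i = 3, i = 2, i = 1, i = 0.
Intersections between consecutive envelope lines give the roots: for adjacent envelope indices i < j the intersection is x = (a_i − a_j) / (j − i). Reading off the sorted break points: {-5, -2, 5, 6}.
Verification: at each break x_0, at least two indices attain the minimum of min_i(a_i + i · x_0).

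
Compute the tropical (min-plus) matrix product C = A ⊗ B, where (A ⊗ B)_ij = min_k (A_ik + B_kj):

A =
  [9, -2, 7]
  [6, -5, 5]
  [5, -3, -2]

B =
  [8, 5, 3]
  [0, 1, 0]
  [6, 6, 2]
A ⊗ B =
  [-2, -1, -2]
  [-5, -4, -5]
  [-3, -2, -3]

Apply the min-plus product entry-by-entry:
  C[0][0] = min over k of (A[0][0] + B[0][0] = 9 + 8 = 17, A[0][1] + B[1][0] = -2 + 0 = -2, A[0][2] + B[2][0] = 7 + 6 = 13) = -2 (attained at k = 1)
  C[0][1] = min over k of (A[0][0] + B[0][1] = 9 + 5 = 14, A[0][1] + B[1][1] = -2 + 1 = -1, A[0][2] + B[2][1] = 7 + 6 = 13) = -1 (attained at k = 1)
  C[0][2] = min over k of (A[0][0] + B[0][2] = 9 + 3 = 12, A[0][1] + B[1][2] = -2 + 0 = -2, A[0][2] + B[2][2] = 7 + 2 = 9) = -2 (attained at k = 1)
  C[1][0] = min over k of (A[1][0] + B[0][0] = 6 + 8 = 14, A[1][1] + B[1][0] = -5 + 0 = -5, A[1][2] + B[2][0] = 5 + 6 = 11) = -5 (attained at k = 1)
  C[1][1] = min over k of (A[1][0] + B[0][1] = 6 + 5 = 11, A[1][1] + B[1][1] = -5 + 1 = -4, A[1][2] + B[2][1] = 5 + 6 = 11) = -4 (attained at k = 1)
  C[1][2] = min over k of (A[1][0] + B[0][2] = 6 + 3 = 9, A[1][1] + B[1][2] = -5 + 0 = -5, A[1][2] + B[2][2] = 5 + 2 = 7) = -5 (attained at k = 1)
  C[2][0] = min over k of (A[2][0] + B[0][0] = 5 + 8 = 13, A[2][1] + B[1][0] = -3 + 0 = -3, A[2][2] + B[2][0] = -2 + 6 = 4) = -3 (attained at k = 1)
  C[2][1] = min over k of (A[2][0] + B[0][1] = 5 + 5 = 10, A[2][1] + B[1][1] = -3 + 1 = -2, A[2][2] + B[2][1] = -2 + 6 = 4) = -2 (attained at k = 1)
  C[2][2] = min over k of (A[2][0] + B[0][2] = 5 + 3 = 8, A[2][1] + B[1][2] = -3 + 0 = -3, A[2][2] + B[2][2] = -2 + 2 = 0) = -3 (attained at k = 1)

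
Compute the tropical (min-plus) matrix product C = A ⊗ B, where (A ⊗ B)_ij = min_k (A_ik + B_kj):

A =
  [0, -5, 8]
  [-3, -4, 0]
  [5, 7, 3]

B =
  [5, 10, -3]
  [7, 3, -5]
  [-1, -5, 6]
A ⊗ B =
  [2, -2, -10]
  [-1, -5, -9]
  [2, -2, 2]

Apply the min-plus product entry-by-entry:
  C[0][0] = min over k of (A[0][0] + B[0][0] = 0 + 5 = 5, A[0][1] + B[1][0] = -5 + 7 = 2, A[0][2] + B[2][0] = 8 + -1 = 7) = 2 (attained at k = 1)
  C[0][1] = min over k of (A[0][0] + B[0][1] = 0 + 10 = 10, A[0][1] + B[1][1] = -5 + 3 = -2, A[0][2] + B[2][1] = 8 + -5 = 3) = -2 (attained at k = 1)
  C[0][2] = min over k of (A[0][0] + B[0][2] = 0 + -3 = -3, A[0][1] + B[1][2] = -5 + -5 = -10, A[0][2] + B[2][2] = 8 + 6 = 14) = -10 (attained at k = 1)
  C[1][0] = min over k of (A[1][0] + B[0][0] = -3 + 5 = 2, A[1][1] + B[1][0] = -4 + 7 = 3, A[1][2] + B[2][0] = 0 + -1 = -1) = -1 (attained at k = 2)
  C[1][1] = min over k of (A[1][0] + B[0][1] = -3 + 10 = 7, A[1][1] + B[1][1] = -4 + 3 = -1, A[1][2] + B[2][1] = 0 + -5 = -5) = -5 (attained at k = 2)
  C[1][2] = min over k of (A[1][0] + B[0][2] = -3 + -3 = -6, A[1][1] + B[1][2] = -4 + -5 = -9, A[1][2] + B[2][2] = 0 + 6 = 6) = -9 (attained at k = 1)
  C[2][0] = min over k of (A[2][0] + B[0][0] = 5 + 5 = 10, A[2][1] + B[1][0] = 7 + 7 = 14, A[2][2] + B[2][0] = 3 + -1 = 2) = 2 (attained at k = 2)
  C[2][1] = min over k of (A[2][0] + B[0][1] = 5 + 10 = 15, A[2][1] + B[1][1] = 7 + 3 = 10, A[2][2] + B[2][1] = 3 + -5 = -2) = -2 (attained at k = 2)
  C[2][2] = min over k of (A[2][0] + B[0][2] = 5 + -3 = 2, A[2][1] + B[1][2] = 7 + -5 = 2, A[2][2] + B[2][2] = 3 + 6 = 9) = 2 (attained at k = 0)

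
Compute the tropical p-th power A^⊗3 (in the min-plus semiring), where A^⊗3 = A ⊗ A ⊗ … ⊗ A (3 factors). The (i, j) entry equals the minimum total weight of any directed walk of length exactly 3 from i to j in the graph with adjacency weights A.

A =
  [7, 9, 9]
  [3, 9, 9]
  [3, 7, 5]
A^⊗3 =
  [17, 21, 19]
  [15, 19, 17]
  [13, 17, 15]

Each entry (A^⊗3)_ij equals the minimum over all length-3 walks i = v_0 → v_1 → … → v_3 = j of Σ_t A[v_t][v_{t+1}]. For example, for (i, j) = (0, 2) we minimise over 9 possible intermediate vertex sequences; the minimum is 19, attained along the walk 0 → 2 → 2 → 2.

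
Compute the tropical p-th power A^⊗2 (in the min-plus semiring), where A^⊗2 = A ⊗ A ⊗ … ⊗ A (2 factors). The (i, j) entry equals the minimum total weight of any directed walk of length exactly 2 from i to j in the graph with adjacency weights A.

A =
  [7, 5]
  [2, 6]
A^⊗2 =
  [7, 11]
  [8, 7]

Each entry (A^⊗2)_ij equals the minimum over all length-2 walks i = v_0 → v_1 → … → v_2 = j of Σ_t A[v_t][v_{t+1}]. For example, for (i, j) = (0, 1) we minimise over 2 possible intermediate vertex sequences; the minimum is 11, attained along the walk 0 → 1 → 1.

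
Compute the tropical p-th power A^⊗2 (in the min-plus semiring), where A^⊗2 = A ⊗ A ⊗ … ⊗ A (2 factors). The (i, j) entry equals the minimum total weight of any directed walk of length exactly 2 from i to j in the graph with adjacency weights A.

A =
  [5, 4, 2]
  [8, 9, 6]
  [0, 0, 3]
A^⊗2 =
  [2, 2, 5]
  [6, 6, 9]
  [3, 3, 2]

Each entry (A^⊗2)_ij equals the minimum over all length-2 walks i = v_0 → v_1 → … → v_2 = j of Σ_t A[v_t][v_{t+1}]. For example, for (i, j) = (0, 2) we minimise over 3 possible intermediate vertex sequences; the minimum is 5, attained along the walk 0 → 2 → 2.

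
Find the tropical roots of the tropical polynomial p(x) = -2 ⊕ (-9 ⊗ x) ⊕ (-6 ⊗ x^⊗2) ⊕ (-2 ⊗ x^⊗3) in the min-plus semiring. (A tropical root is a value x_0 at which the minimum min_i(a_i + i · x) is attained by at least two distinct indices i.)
Roots: {-4, -3, 7}

Each tropical root is a break point of the lower envelope of the lines y = a_i + i · x (there are 4 lines, with slopes 0, 1, ..., 3). Only the lines that attain the minimum somewhere contribute to roots; other lines are dominated. Here the surviving (envelope) indices are i = 3, i = 2, i = 1, i = 0.
Intersections between consecutive envelope lines give the roots: for adjacent envelope indices i < j the intersection is x = (a_i − a_j) / (j − i). Reading off the sorted break points: {-4, -3, 7}.
Verification: at each break x_0, at least two indices attain the minimum of min_i(a_i + i · x_0).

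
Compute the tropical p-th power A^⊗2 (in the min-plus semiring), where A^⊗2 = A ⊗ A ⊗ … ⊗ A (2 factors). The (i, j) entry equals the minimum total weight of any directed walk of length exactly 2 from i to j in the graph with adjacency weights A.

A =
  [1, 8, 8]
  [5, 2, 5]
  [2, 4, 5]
A^⊗2 =
  [2, 9, 9]
  [6, 4, 7]
  [3, 6, 9]

Each entry (A^⊗2)_ij equals the minimum over all length-2 walks i = v_0 → v_1 → … → v_2 = j of Σ_t A[v_t][v_{t+1}]. For example, for (i, j) = (0, 2) we minimise over 3 possible intermediate vertex sequences; the minimum is 9, attained along the walk 0 → 0 → 2.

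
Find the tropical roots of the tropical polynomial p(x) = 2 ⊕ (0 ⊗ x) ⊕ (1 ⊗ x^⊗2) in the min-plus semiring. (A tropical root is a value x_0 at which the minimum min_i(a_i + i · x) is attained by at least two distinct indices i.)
Roots: {-1, 2}

Each tropical root is a break point of the lower envelope of the lines y = a_i + i · x (there are 3 lines, with slopes 0, 1, ..., 2). Only the lines that attain the minimum somewhere contribute to roots; other lines are dominated. Here the surviving (envelope) indices are i = 2, i = 1, i = 0.
Intersections between consecutive envelope lines give the roots: for adjacent envelope indices i < j the intersection is x = (a_i − a_j) / (j − i). Reading off the sorted break points: {-1, 2}.
Verification: at each break x_0, at least two indices attain the minimum of min_i(a_i + i · x_0).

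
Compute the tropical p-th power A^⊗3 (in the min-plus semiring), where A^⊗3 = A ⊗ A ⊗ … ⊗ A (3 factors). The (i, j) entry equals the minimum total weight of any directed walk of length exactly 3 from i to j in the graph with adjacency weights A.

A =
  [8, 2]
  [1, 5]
A^⊗3 =
  [8, 5]
  [4, 8]

Each entry (A^⊗3)_ij equals the minimum over all length-3 walks i = v_0 → v_1 → … → v_3 = j of Σ_t A[v_t][v_{t+1}]. For example, for (i, j) = (0, 1) we minimise over 4 possible intermediate vertex sequences; the minimum is 5, attained along the walk 0 → 1 → 0 → 1.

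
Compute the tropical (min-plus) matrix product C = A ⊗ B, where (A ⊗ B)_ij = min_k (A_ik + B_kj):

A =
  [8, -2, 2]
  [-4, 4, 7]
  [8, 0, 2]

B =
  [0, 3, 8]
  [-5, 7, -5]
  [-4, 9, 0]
A ⊗ B =
  [-7, 5, -7]
  [-4, -1, -1]
  [-5, 7, -5]

Apply the min-plus product entry-by-entry:
  C[0][0] = min over k of (A[0][0] + B[0][0] = 8 + 0 = 8, A[0][1] + B[1][0] = -2 + -5 = -7, A[0][2] + B[2][0] = 2 + -4 = -2) = -7 (attained at k = 1)
  C[0][1] = min over k of (A[0][0] + B[0][1] = 8 + 3 = 11, A[0][1] + B[1][1] = -2 + 7 = 5, A[0][2] + B[2][1] = 2 + 9 = 11) = 5 (attained at k = 1)
  C[0][2] = min over k of (A[0][0] + B[0][2] = 8 + 8 = 16, A[0][1] + B[1][2] = -2 + -5 = -7, A[0][2] + B[2][2] = 2 + 0 = 2) = -7 (attained at k = 1)
  C[1][0] = min over k of (A[1][0] + B[0][0] = -4 + 0 = -4, A[1][1] + B[1][0] = 4 + -5 = -1, A[1][2] + B[2][0] = 7 + -4 = 3) = -4 (attained at k = 0)
  C[1][1] = min over k of (A[1][0] + B[0][1] = -4 + 3 = -1, A[1][1] + B[1][1] = 4 + 7 = 11, A[1][2] + B[2][1] = 7 + 9 = 16) = -1 (attained at k = 0)
  C[1][2] = min over k of (A[1][0] + B[0][2] = -4 + 8 = 4, A[1][1] + B[1][2] = 4 + -5 = -1, A[1][2] + B[2][2] = 7 + 0 = 7) = -1 (attained at k = 1)
  C[2][0] = min over k of (A[2][0] + B[0][0] = 8 + 0 = 8, A[2][1] + B[1][0] = 0 + -5 = -5, A[2][2] + B[2][0] = 2 + -4 = -2) = -5 (attained at k = 1)
  C[2][1] = min over k of (A[2][0] + B[0][1] = 8 + 3 = 11, A[2][1] + B[1][1] = 0 + 7 = 7, A[2][2] + B[2][1] = 2 + 9 = 11) = 7 (attained at k = 1)
  C[2][2] = min over k of (A[2][0] + B[0][2] = 8 + 8 = 16, A[2][1] + B[1][2] = 0 + -5 = -5, A[2][2] + B[2][2] = 2 + 0 = 2) = -5 (attained at k = 1)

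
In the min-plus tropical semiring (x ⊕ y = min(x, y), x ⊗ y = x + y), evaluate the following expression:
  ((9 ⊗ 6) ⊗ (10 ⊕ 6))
((9 ⊗ 6) ⊗ (10 ⊕ 6)) = 21

Expand innermost to outermost. Recall ⊕ takes the minimum of its arguments and ⊗ takes their sum. Working out the expression ((9 ⊗ 6) ⊗ (10 ⊕ 6)) gives 21.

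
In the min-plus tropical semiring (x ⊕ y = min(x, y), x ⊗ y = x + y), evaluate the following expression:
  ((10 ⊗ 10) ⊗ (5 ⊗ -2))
((10 ⊗ 10) ⊗ (5 ⊗ -2)) = 23

Expand innermost to outermost. Recall ⊕ takes the minimum of its arguments and ⊗ takes their sum. Working out the expression ((10 ⊗ 10) ⊗ (5 ⊗ -2)) gives 23.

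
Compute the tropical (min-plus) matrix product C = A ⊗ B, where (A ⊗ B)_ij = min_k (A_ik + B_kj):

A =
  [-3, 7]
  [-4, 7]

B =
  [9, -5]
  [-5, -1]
A ⊗ B =
  [2, -8]
  [2, -9]

Apply the min-plus product entry-by-entry:
  C[0][0] = min over k of (A[0][0] + B[0][0] = -3 + 9 = 6, A[0][1] + B[1][0] = 7 + -5 = 2) = 2 (attained at k = 1)
  C[0][1] = min over k of (A[0][0] + B[0][1] = -3 + -5 = -8, A[0][1] + B[1][1] = 7 + -1 = 6) = -8 (attained at k = 0)
  C[1][0] = min over k of (A[1][0] + B[0][0] = -4 + 9 = 5, A[1][1] + B[1][0] = 7 + -5 = 2) = 2 (attained at k = 1)
  C[1][1] = min over k of (A[1][0] + B[0][1] = -4 + -5 = -9, A[1][1] + B[1][1] = 7 + -1 = 6) = -9 (attained at k = 0)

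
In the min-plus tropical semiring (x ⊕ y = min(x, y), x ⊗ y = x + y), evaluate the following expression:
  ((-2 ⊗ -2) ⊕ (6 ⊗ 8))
((-2 ⊗ -2) ⊕ (6 ⊗ 8)) = -4

Expand innermost to outermost. Recall ⊕ takes the minimum of its arguments and ⊗ takes their sum. Working out the expression ((-2 ⊗ -2) ⊕ (6 ⊗ 8)) gives -4.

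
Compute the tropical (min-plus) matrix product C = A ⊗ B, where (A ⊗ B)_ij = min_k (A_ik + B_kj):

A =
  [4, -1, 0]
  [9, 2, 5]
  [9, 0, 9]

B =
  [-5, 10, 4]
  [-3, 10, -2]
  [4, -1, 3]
A ⊗ B =
  [-4, -1, -3]
  [-1, 4, 0]
  [-3, 8, -2]

Apply the min-plus product entry-by-entry:
  C[0][0] = min over k of (A[0][0] + B[0][0] = 4 + -5 = -1, A[0][1] + B[1][0] = -1 + -3 = -4, A[0][2] + B[2][0] = 0 + 4 = 4) = -4 (attained at k = 1)
  C[0][1] = min over k of (A[0][0] + B[0][1] = 4 + 10 = 14, A[0][1] + B[1][1] = -1 + 10 = 9, A[0][2] + B[2][1] = 0 + -1 = -1) = -1 (attained at k = 2)
  C[0][2] = min over k of (A[0][0] + B[0][2] = 4 + 4 = 8, A[0][1] + B[1][2] = -1 + -2 = -3, A[0][2] + B[2][2] = 0 + 3 = 3) = -3 (attained at k = 1)
  C[1][0] = min over k of (A[1][0] + B[0][0] = 9 + -5 = 4, A[1][1] + B[1][0] = 2 + -3 = -1, A[1][2] + B[2][0] = 5 + 4 = 9) = -1 (attained at k = 1)
  C[1][1] = min over k of (A[1][0] + B[0][1] = 9 + 10 = 19, A[1][1] + B[1][1] = 2 + 10 = 12, A[1][2] + B[2][1] = 5 + -1 = 4) = 4 (attained at k = 2)
  C[1][2] = min over k of (A[1][0] + B[0][2] = 9 + 4 = 13, A[1][1] + B[1][2] = 2 + -2 = 0, A[1][2] + B[2][2] = 5 + 3 = 8) = 0 (attained at k = 1)
  C[2][0] = min over k of (A[2][0] + B[0][0] = 9 + -5 = 4, A[2][1] + B[1][0] = 0 + -3 = -3, A[2][2] + B[2][0] = 9 + 4 = 13) = -3 (attained at k = 1)
  C[2][1] = min over k of (A[2][0] + B[0][1] = 9 + 10 = 19, A[2][1] + B[1][1] = 0 + 10 = 10, A[2][2] + B[2][1] = 9 + -1 = 8) = 8 (attained at k = 2)
  C[2][2] = min over k of (A[2][0] + B[0][2] = 9 + 4 = 13, A[2][1] + B[1][2] = 0 + -2 = -2, A[2][2] + B[2][2] = 9 + 3 = 12) = -2 (attained at k = 1)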